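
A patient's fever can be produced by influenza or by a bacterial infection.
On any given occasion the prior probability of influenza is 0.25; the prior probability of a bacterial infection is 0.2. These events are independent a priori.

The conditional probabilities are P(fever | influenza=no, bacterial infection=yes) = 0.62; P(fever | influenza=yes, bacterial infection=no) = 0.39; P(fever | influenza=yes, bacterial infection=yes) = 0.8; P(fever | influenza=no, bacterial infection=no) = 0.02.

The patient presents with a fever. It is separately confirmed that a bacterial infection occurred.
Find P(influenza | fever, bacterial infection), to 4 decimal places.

By total probability over both values of influenza:
  P(fever | bacterial infection) = 0.62*0.75 + 0.8*0.25
        = 0.465000 + 0.200000 = 0.665000
The terms with influenza present sum to 0.200000, so
  P(influenza | fever, bacterial infection) = 0.200000 / 0.665000 ≈ 0.3008

P(influenza | fever, bacterial infection) ≈ 0.3008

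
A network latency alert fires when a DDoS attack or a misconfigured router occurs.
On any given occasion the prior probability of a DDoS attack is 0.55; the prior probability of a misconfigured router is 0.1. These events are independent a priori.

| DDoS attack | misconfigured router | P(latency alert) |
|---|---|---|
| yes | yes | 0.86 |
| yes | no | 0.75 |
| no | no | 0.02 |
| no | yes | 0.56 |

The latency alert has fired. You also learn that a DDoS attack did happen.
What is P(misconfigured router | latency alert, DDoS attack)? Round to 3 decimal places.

P(misconfigured router | latency alert, DDoS attack) ≈ 0.113

Weight on misconfigured router=true, given the evidence: 0.86×0.1 = 0.086000
Normalizer over all consistent configurations: 0.75×0.9 + 0.86×0.1 = 0.761000
P(misconfigured router | latency alert, DDoS attack) = 0.086000/0.761000 ≈ 0.113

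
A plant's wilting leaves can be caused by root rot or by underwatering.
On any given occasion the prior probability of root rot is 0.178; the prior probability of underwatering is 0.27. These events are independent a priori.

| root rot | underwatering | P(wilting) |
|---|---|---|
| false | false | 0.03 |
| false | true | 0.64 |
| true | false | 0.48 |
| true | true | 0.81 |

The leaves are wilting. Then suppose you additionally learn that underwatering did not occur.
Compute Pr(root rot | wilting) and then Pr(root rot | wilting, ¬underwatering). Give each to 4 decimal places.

Pr(root rot | wilting) ≈ 0.3876; Pr(root rot | wilting, ¬underwatering) ≈ 0.7760

By total probability over the 4 (root rot, underwatering) configurations:
  P(wilting) = 0.03*0.822*0.73 + 0.64*0.822*0.27 + 0.48*0.178*0.73 + 0.81*0.178*0.27
        = 0.018002 + 0.142042 + 0.062371 + 0.038929 = 0.261344
Keeping only the root rot-present terms gives 0.101300, so
  P(root rot | wilting) = 0.101300 / 0.261344 ≈ 0.3876

Now also conditioning on underwatering≠true:
By total probability over both values of root rot:
  P(wilting | ¬underwatering) = 0.03·0.822 + 0.48·0.178
        = 0.024660 + 0.085440 = 0.110100
Configurations with root rot contribute 0.085440, so
  P(root rot | wilting, ¬underwatering) = 0.085440 / 0.110100 ≈ 0.7760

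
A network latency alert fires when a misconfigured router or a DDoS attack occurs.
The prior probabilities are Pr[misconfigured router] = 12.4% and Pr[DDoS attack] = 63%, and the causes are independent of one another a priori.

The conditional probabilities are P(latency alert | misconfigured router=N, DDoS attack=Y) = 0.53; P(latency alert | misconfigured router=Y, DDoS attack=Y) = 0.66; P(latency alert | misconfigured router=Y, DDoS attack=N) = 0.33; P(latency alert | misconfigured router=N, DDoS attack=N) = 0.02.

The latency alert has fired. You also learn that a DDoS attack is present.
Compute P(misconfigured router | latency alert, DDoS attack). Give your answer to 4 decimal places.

P(misconfigured router | latency alert, DDoS attack) ≈ 0.1499

P(latency alert | DDoS attack) = 0.53*0.876 + 0.66*0.124 = 0.464280 + 0.081840 = 0.546120
Of this, 0.081840 comes from 0.66*0.124 (the misconfigured router=true cases).
P(misconfigured router | latency alert, DDoS attack) = 0.081840 / 0.546120 ≈ 0.1499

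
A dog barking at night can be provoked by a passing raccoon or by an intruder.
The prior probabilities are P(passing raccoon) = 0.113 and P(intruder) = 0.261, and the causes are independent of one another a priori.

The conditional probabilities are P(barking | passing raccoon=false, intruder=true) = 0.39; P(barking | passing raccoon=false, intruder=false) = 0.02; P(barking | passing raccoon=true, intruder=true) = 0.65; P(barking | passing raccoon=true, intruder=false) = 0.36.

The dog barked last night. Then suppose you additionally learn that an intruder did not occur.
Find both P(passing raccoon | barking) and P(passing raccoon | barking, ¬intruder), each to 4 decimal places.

P(passing raccoon | barking) ≈ 0.3226; P(passing raccoon | barking, ¬intruder) ≈ 0.6963

By total probability over the 4 (passing raccoon, intruder) configurations:
  P(barking) = 0.02*0.887*0.739 + 0.39*0.887*0.261 + 0.36*0.113*0.739 + 0.65*0.113*0.261
        = 0.013110 + 0.090288 + 0.030063 + 0.019170 = 0.152631
The terms with passing raccoon present sum to 0.049233, so
  P(passing raccoon | barking) = 0.049233 / 0.152631 ≈ 0.3226

With the extra evidence:
Sum P(barking|·) weighted by the priors over both values of passing raccoon:
  P(barking | ¬intruder) = 0.02*0.887 + 0.36*0.113
        = 0.017740 + 0.040680 = 0.058420
Configurations with passing raccoon contribute 0.040680, so
  P(passing raccoon | barking, ¬intruder) = 0.040680 / 0.058420 ≈ 0.6963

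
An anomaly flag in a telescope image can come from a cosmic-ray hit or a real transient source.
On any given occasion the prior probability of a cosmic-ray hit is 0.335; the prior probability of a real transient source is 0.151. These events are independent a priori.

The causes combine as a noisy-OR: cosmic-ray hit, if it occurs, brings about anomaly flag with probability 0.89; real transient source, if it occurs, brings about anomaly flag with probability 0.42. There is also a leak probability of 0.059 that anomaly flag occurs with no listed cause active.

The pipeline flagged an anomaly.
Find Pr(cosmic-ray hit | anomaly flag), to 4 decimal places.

Under noisy-OR, P(anomaly flag | causes) = 1 − (1−0.059)·∏(1−qᵢ) over the active causes.
By total probability over the 4 (cosmic-ray hit, real transient source) configurations:
  P(anomaly flag) = 0.059·0.665·0.849 + 0.45422·0.665·0.151 + 0.89649·0.335·0.849 + 0.939964·0.335·0.151
        = 0.033311 + 0.045611 + 0.254975 + 0.047548 = 0.381445
Keeping only the cosmic-ray hit-present terms gives 0.302523, so
  P(cosmic-ray hit | anomaly flag) = 0.302523 / 0.381445 ≈ 0.7931

Pr(cosmic-ray hit | anomaly flag) ≈ 0.7931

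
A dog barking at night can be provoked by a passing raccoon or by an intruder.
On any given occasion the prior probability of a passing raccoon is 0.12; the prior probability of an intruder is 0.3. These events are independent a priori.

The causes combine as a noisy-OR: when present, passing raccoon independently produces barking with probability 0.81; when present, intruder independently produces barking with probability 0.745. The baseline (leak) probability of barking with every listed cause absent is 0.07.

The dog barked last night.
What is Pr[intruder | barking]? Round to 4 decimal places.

Under noisy-OR, P(barking | causes) = 1 − (1−0.07)·∏(1−qᵢ) over the active causes.
Weight on intruder=true, given the evidence: 0.201392 + 0.034378 = 0.235770
Normalizer over all consistent configurations: 0.07×0.88×0.7 + 0.76285×0.88×0.3 + 0.8233×0.12×0.7 + 0.954941×0.12×0.3 = 0.348047
P(intruder | barking) = 0.235770/0.348047 ≈ 0.6774

Pr[intruder | barking] ≈ 0.6774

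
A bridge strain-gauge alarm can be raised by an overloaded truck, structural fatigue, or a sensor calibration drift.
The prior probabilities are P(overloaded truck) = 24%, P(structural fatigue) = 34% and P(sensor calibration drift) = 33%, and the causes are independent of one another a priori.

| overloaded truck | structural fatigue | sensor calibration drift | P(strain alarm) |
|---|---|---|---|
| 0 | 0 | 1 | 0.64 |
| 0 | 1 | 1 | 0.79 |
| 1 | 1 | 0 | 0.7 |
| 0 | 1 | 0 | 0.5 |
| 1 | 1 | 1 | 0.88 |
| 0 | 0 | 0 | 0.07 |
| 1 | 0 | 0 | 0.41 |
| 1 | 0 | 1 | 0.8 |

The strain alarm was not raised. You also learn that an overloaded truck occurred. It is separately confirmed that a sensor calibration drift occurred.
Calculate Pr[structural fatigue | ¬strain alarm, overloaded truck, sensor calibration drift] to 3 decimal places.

Pr[structural fatigue | ¬strain alarm, overloaded truck, sensor calibration drift] ≈ 0.236

By total probability over both values of structural fatigue:
  P(¬strain alarm | overloaded truck, sensor calibration drift) = 0.2×0.66 + 0.12×0.34
        = 0.132000 + 0.040800 = 0.172800
The terms with structural fatigue present sum to 0.040800, so
  P(structural fatigue | ¬strain alarm, overloaded truck, sensor calibration drift) = 0.040800 / 0.172800 ≈ 0.236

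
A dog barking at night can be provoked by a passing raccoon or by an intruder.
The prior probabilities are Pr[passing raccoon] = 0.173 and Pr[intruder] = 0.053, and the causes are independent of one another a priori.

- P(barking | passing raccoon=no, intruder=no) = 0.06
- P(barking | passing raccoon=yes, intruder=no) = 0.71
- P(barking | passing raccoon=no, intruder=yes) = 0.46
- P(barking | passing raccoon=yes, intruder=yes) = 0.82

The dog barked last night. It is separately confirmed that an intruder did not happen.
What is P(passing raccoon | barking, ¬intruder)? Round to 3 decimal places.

P(passing raccoon | barking, ¬intruder) ≈ 0.712

For the numerator, keep only passing raccoon=true terms: 0.71·0.173 = 0.122830
Normalizer over all consistent configurations: 0.06·0.827 + 0.71·0.173 = 0.172450
P(passing raccoon | barking, ¬intruder) = 0.122830/0.172450 ≈ 0.712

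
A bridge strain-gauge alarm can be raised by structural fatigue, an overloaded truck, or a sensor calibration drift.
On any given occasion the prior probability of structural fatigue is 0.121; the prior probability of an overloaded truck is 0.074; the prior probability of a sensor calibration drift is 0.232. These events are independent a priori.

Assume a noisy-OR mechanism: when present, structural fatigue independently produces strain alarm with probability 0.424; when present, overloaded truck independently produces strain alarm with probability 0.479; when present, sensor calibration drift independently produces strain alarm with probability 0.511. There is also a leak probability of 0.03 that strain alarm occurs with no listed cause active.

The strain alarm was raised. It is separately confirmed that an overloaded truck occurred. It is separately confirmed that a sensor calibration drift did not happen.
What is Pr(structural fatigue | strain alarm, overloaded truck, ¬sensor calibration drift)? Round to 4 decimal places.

Pr(structural fatigue | strain alarm, overloaded truck, ¬sensor calibration drift) ≈ 0.1648

Under noisy-OR, P(strain alarm | causes) = 1 − (1−0.03)·∏(1−qᵢ) over the active causes.
Numerator (weight on configurations with structural fatigue): 0.708907*0.121 = 0.085778
Normalizer over all consistent configurations: 0.49463*0.879 + 0.708907*0.121 = 0.520558
Posterior = 0.085778 / 0.520558 ≈ 0.1648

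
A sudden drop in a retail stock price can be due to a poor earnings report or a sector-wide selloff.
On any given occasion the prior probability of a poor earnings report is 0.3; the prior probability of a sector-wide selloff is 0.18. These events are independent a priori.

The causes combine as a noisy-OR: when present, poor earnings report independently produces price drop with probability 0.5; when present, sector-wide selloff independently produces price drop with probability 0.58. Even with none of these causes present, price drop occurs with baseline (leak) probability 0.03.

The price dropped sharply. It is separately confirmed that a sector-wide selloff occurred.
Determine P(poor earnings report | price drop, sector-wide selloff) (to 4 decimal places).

P(poor earnings report | price drop, sector-wide selloff) ≈ 0.3654

Under noisy-OR, P(price drop | causes) = 1 − (1−0.03)·∏(1−qᵢ) over the active causes.
Weight on poor earnings report=true, given the evidence: 0.7963×0.3 = 0.238890
The normalizing constant is 0.5926×0.7 + 0.7963×0.3 = 0.653710
P(poor earnings report | price drop, sector-wide selloff) = 0.238890/0.653710 ≈ 0.3654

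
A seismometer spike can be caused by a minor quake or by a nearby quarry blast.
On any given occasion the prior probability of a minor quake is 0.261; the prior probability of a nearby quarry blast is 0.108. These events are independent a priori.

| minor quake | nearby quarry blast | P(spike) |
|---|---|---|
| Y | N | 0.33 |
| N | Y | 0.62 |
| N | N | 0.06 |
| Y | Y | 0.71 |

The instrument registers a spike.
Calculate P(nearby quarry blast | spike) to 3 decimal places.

P(nearby quarry blast | spike) ≈ 0.374

Enumerate the 4 (minor quake, nearby quarry blast) configurations and weight by the priors:
  P(spike) = 0.06*0.739*0.892 + 0.62*0.739*0.108 + 0.33*0.261*0.892 + 0.71*0.261*0.108
        = 0.039551 + 0.049483 + 0.076828 + 0.020013 = 0.185875
The terms with nearby quarry blast present sum to 0.069496, so
  P(nearby quarry blast | spike) = 0.069496 / 0.185875 ≈ 0.374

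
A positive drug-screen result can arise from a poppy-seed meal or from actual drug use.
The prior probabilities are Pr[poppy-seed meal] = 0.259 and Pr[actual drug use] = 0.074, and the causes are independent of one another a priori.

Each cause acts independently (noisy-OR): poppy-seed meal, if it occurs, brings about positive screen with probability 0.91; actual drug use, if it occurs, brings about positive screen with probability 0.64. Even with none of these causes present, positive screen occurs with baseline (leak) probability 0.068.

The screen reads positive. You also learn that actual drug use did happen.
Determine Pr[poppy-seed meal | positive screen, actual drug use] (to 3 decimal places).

Pr[poppy-seed meal | positive screen, actual drug use] ≈ 0.338

Under noisy-OR, P(positive screen | causes) = 1 − (1−0.068)·∏(1−qᵢ) over the active causes.
For the numerator, keep only poppy-seed meal=true terms: 0.969803*0.259 = 0.251179
Normalizer over all consistent configurations: 0.66448*0.741 + 0.969803*0.259 = 0.743559
P(poppy-seed meal | positive screen, actual drug use) = 0.251179/0.743559 ≈ 0.338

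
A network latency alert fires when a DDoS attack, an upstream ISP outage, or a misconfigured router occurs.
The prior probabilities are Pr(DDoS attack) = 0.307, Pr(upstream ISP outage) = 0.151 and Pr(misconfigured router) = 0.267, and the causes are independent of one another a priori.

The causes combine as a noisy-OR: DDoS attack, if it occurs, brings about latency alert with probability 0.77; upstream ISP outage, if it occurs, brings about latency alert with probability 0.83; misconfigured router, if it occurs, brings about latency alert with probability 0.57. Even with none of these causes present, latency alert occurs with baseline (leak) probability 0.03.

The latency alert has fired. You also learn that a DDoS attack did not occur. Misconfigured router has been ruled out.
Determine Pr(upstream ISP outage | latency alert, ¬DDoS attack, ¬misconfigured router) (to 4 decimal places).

Under noisy-OR, P(latency alert | causes) = 1 − (1−0.03)·∏(1−qᵢ) over the active causes.
For the numerator, keep only upstream ISP outage=true terms: 0.8351·0.151 = 0.126100
Normalizer over all consistent configurations: 0.03·0.849 + 0.8351·0.151 = 0.151570
P(upstream ISP outage | latency alert, ¬DDoS attack, ¬misconfigured router) = 0.126100/0.151570 ≈ 0.8320

Pr(upstream ISP outage | latency alert, ¬DDoS attack, ¬misconfigured router) ≈ 0.8320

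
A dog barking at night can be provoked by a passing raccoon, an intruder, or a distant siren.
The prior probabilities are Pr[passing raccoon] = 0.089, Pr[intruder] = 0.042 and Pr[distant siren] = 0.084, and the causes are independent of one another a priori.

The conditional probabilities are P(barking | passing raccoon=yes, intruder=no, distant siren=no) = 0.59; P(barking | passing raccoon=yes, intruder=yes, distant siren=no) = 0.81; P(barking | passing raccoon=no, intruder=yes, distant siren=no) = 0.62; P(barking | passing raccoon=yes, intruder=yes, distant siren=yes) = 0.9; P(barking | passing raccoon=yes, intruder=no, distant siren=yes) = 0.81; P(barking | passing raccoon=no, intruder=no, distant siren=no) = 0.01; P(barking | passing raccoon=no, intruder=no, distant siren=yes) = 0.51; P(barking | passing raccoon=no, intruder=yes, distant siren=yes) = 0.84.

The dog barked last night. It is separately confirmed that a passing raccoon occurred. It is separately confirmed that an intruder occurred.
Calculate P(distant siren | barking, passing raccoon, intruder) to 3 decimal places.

P(distant siren | barking, passing raccoon, intruder) ≈ 0.092

P(barking | passing raccoon, intruder) = 0.81×0.916 + 0.9×0.084 = 0.741960 + 0.075600 = 0.817560
Of this, 0.075600 comes from 0.9×0.084 (the distant siren=true cases).
So P(distant siren | barking, passing raccoon, intruder) = 0.075600/0.817560 ≈ 0.092.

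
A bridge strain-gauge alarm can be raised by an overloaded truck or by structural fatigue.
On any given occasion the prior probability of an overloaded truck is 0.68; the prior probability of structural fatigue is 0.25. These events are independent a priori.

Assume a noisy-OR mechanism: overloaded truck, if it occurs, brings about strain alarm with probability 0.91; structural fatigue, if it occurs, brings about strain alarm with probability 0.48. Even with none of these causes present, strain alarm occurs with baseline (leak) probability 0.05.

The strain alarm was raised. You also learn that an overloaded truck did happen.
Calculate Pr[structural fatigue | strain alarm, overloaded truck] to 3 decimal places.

Under noisy-OR, P(strain alarm | causes) = 1 − (1−0.05)·∏(1−qᵢ) over the active causes.
P(strain alarm | overloaded truck) = 0.9145×0.75 + 0.95554×0.25 = 0.685875 + 0.238885 = 0.924760
Of this, 0.238885 comes from 0.95554×0.25 (the structural fatigue=true cases).
Hence the posterior is 0.238885/0.924760 ≈ 0.258.

Pr[structural fatigue | strain alarm, overloaded truck] ≈ 0.258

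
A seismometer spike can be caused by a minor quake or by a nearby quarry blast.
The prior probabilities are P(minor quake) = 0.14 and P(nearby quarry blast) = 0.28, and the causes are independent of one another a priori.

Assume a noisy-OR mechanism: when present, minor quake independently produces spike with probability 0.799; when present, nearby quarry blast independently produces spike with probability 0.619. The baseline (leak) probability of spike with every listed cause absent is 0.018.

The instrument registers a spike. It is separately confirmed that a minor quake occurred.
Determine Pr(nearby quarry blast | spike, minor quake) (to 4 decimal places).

Under noisy-OR, P(spike | causes) = 1 − (1−0.018)·∏(1−qᵢ) over the active causes.
Enumerate both values of nearby quarry blast and weight by the priors:
  P(spike | minor quake) = 0.802618*0.72 + 0.924797*0.28
        = 0.577885 + 0.258943 = 0.836828
Keeping only the nearby quarry blast-present terms gives 0.258943, so
  P(nearby quarry blast | spike, minor quake) = 0.258943 / 0.836828 ≈ 0.3094

Pr(nearby quarry blast | spike, minor quake) ≈ 0.3094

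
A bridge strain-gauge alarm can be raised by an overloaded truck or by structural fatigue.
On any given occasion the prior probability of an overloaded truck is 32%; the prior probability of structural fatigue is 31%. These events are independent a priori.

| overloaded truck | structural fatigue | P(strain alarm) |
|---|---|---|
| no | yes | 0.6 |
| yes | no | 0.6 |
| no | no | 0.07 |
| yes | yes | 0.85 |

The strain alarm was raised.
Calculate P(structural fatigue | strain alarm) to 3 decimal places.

By total probability over the 4 (overloaded truck, structural fatigue) configurations:
  P(strain alarm) = 0.07·0.68·0.69 + 0.6·0.68·0.31 + 0.6·0.32·0.69 + 0.85·0.32·0.31
        = 0.032844 + 0.126480 + 0.132480 + 0.084320 = 0.376124
Configurations with structural fatigue contribute 0.210800, so
  P(structural fatigue | strain alarm) = 0.210800 / 0.376124 ≈ 0.560

P(structural fatigue | strain alarm) ≈ 0.560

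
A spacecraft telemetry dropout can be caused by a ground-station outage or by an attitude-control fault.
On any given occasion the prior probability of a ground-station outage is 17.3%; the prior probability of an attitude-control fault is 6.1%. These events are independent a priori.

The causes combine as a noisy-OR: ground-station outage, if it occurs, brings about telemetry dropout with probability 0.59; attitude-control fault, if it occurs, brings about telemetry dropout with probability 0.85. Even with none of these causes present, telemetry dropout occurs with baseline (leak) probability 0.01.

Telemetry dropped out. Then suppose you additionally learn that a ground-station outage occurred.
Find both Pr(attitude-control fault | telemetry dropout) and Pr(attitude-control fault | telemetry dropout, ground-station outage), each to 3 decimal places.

Under noisy-OR, P(telemetry dropout | causes) = 1 − (1−0.01)·∏(1−qᵢ) over the active causes.
By total probability over the 4 (ground-station outage, attitude-control fault) configurations:
  P(telemetry dropout) = 0.01·0.827·0.939 + 0.8515·0.827·0.061 + 0.5941·0.173·0.939 + 0.939115·0.173·0.061
        = 0.007766 + 0.042956 + 0.096510 + 0.009910 = 0.157142
Configurations with attitude-control fault contribute 0.052866, so
  P(attitude-control fault | telemetry dropout) = 0.052866 / 0.157142 ≈ 0.336

Now also conditioning on ground-station outage=true:
P(telemetry dropout | ground-station outage) = 0.5941×0.939 + 0.939115×0.061 = 0.557860 + 0.057286 = 0.615146
The attitude-control fault-present share is 0.939115×0.061 = 0.057286.
P(attitude-control fault | telemetry dropout, ground-station outage) = 0.057286 / 0.615146 ≈ 0.093
This is intercausal reasoning (explaining away): once ground-station outage accounts for the telemetry dropout, attitude-control fault becomes less likely.

Pr(attitude-control fault | telemetry dropout) ≈ 0.336; Pr(attitude-control fault | telemetry dropout, ground-station outage) ≈ 0.093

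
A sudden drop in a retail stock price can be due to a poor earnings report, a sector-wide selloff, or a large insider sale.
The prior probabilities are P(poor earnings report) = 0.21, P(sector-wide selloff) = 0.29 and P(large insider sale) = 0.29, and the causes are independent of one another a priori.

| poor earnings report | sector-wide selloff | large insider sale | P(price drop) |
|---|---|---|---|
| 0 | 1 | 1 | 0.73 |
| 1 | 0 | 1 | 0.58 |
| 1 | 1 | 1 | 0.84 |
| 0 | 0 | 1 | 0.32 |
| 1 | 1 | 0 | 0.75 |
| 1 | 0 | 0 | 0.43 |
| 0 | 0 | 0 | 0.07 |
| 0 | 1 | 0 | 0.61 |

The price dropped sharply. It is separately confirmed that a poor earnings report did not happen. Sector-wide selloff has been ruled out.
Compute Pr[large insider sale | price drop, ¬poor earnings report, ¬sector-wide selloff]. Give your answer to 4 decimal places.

Sum P(price drop|·) weighted by the priors over both values of large insider sale:
  P(price drop | ¬poor earnings report, ¬sector-wide selloff) = 0.07*0.71 + 0.32*0.29
        = 0.049700 + 0.092800 = 0.142500
The terms with large insider sale present sum to 0.092800, so
  P(large insider sale | price drop, ¬poor earnings report, ¬sector-wide selloff) = 0.092800 / 0.142500 ≈ 0.6512

Pr[large insider sale | price drop, ¬poor earnings report, ¬sector-wide selloff] ≈ 0.6512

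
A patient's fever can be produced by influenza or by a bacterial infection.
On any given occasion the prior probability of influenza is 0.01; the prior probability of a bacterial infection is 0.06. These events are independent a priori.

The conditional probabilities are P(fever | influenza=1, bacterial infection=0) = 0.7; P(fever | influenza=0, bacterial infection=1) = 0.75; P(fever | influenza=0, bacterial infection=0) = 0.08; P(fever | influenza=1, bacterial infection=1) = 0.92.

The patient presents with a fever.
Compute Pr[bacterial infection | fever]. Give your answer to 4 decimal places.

Weight on bacterial infection=true, given the evidence: 0.044550 + 0.000552 = 0.045102
The normalizing constant is 0.08·0.99·0.94 + 0.75·0.99·0.06 + 0.7·0.01·0.94 + 0.92·0.01·0.06 = 0.126130
Posterior = 0.045102 / 0.126130 ≈ 0.3576

Pr[bacterial infection | fever] ≈ 0.3576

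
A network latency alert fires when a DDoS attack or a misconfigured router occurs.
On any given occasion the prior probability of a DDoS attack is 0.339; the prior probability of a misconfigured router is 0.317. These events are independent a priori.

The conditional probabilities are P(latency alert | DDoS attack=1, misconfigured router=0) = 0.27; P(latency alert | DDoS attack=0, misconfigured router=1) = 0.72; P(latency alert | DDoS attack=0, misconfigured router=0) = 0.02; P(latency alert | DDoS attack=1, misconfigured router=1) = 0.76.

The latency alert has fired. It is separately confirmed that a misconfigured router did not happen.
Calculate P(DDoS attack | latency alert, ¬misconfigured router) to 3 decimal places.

P(DDoS attack | latency alert, ¬misconfigured router) ≈ 0.874

P(latency alert | ¬misconfigured router) = 0.02·0.661 + 0.27·0.339 = 0.013220 + 0.091530 = 0.104750
Of this, 0.091530 comes from 0.27·0.339 (the DDoS attack=true cases).
Hence the posterior is 0.091530/0.104750 ≈ 0.874.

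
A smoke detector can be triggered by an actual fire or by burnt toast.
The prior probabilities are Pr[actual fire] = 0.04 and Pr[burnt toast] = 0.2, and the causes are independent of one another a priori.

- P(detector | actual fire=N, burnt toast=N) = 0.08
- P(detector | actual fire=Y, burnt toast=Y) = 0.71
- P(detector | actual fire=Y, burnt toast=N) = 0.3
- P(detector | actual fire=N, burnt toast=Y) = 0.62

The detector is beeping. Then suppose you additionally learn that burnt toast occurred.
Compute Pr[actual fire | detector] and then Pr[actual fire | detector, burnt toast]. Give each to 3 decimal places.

Pr[actual fire | detector] ≈ 0.078; Pr[actual fire | detector, burnt toast] ≈ 0.046

P(detector) = 0.08*0.96*0.8 + 0.62*0.96*0.2 + 0.3*0.04*0.8 + 0.71*0.04*0.2 = 0.061440 + 0.119040 + 0.009600 + 0.005680 = 0.195760
Restricting to configurations with actual fire present: 0.009600 + 0.005680 = 0.015280.
Hence the posterior is 0.015280/0.195760 ≈ 0.078.

With the extra evidence:
For the numerator, keep only actual fire=true terms: 0.71·0.04 = 0.028400
Denominator P(detector | burnt toast): 0.62·0.96 + 0.71·0.04 = 0.623600
P(actual fire | detector, burnt toast) = 0.028400/0.623600 ≈ 0.046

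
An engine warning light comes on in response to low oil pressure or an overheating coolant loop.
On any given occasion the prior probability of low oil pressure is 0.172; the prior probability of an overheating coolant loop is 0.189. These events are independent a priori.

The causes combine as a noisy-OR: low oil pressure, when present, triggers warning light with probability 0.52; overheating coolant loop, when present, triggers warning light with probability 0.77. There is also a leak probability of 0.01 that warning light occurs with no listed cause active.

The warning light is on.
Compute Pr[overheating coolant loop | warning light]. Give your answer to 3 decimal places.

Pr[overheating coolant loop | warning light] ≈ 0.652

Under noisy-OR, P(warning light | causes) = 1 − (1−0.01)·∏(1−qᵢ) over the active causes.
By total probability over the 4 (low oil pressure, overheating coolant loop) configurations:
  P(warning light) = 0.01×0.828×0.811 + 0.7723×0.828×0.189 + 0.5248×0.172×0.811 + 0.890704×0.172×0.189
        = 0.006715 + 0.120859 + 0.073205 + 0.028955 = 0.229734
The terms with overheating coolant loop present sum to 0.149814, so
  P(overheating coolant loop | warning light) = 0.149814 / 0.229734 ≈ 0.652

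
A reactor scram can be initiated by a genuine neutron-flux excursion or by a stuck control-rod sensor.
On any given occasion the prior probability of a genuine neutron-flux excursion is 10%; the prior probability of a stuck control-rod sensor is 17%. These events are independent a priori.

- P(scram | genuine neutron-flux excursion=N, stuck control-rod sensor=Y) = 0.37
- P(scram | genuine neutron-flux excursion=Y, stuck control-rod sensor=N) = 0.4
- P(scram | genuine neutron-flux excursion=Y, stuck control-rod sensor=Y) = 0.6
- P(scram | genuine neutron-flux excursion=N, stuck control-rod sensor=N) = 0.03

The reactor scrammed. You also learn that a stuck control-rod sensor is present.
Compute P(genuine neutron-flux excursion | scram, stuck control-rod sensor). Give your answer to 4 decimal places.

Sum P(scram|·) weighted by the priors over both values of genuine neutron-flux excursion:
  P(scram | stuck control-rod sensor) = 0.37·0.9 + 0.6·0.1
        = 0.333000 + 0.060000 = 0.393000
Keeping only the genuine neutron-flux excursion-present terms gives 0.060000, so
  P(genuine neutron-flux excursion | scram, stuck control-rod sensor) = 0.060000 / 0.393000 ≈ 0.1527

P(genuine neutron-flux excursion | scram, stuck control-rod sensor) ≈ 0.1527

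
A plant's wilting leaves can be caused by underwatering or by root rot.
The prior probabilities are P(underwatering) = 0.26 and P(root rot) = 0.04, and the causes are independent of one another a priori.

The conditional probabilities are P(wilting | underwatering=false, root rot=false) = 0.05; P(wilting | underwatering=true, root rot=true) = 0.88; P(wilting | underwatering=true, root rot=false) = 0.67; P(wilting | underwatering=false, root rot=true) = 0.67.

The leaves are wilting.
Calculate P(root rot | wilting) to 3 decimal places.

By total probability over the 4 (underwatering, root rot) configurations:
  P(wilting) = 0.05*0.74*0.96 + 0.67*0.74*0.04 + 0.67*0.26*0.96 + 0.88*0.26*0.04
        = 0.035520 + 0.019832 + 0.167232 + 0.009152 = 0.231736
Configurations with root rot contribute 0.028984, so
  P(root rot | wilting) = 0.028984 / 0.231736 ≈ 0.125

P(root rot | wilting) ≈ 0.125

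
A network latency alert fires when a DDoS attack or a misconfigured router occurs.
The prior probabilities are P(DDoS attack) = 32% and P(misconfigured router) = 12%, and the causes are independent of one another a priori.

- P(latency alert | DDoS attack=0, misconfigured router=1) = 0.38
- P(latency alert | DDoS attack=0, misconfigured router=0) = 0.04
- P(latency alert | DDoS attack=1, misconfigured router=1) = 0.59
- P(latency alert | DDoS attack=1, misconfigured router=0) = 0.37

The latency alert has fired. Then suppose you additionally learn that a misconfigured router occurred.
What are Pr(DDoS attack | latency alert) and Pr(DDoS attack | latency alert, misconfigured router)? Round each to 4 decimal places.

Pr(DDoS attack | latency alert) ≈ 0.6978; Pr(DDoS attack | latency alert, misconfigured router) ≈ 0.4222

P(latency alert) = 0.04*0.68*0.88 + 0.38*0.68*0.12 + 0.37*0.32*0.88 + 0.59*0.32*0.12 = 0.023936 + 0.031008 + 0.104192 + 0.022656 = 0.181792
Restricting to configurations with DDoS attack present: 0.104192 + 0.022656 = 0.126848.
Hence the posterior is 0.126848/0.181792 ≈ 0.6978.

With the extra evidence:
P(latency alert | misconfigured router) = 0.38*0.68 + 0.59*0.32 = 0.258400 + 0.188800 = 0.447200
The DDoS attack-present share is 0.59*0.32 = 0.188800.
Hence the posterior is 0.188800/0.447200 ≈ 0.4222.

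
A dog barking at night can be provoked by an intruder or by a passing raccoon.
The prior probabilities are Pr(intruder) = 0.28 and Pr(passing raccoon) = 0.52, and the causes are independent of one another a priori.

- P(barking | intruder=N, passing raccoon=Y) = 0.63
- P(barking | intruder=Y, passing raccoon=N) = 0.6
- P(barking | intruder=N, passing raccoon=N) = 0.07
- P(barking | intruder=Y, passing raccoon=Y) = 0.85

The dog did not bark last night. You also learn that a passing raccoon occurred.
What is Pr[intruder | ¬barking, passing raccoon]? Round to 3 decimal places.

Pr[intruder | ¬barking, passing raccoon] ≈ 0.136

Enumerate both values of intruder and weight by the priors:
  P(¬barking | passing raccoon) = 0.37·0.72 + 0.15·0.28
        = 0.266400 + 0.042000 = 0.308400
Keeping only the intruder-present terms gives 0.042000, so
  P(intruder | ¬barking, passing raccoon) = 0.042000 / 0.308400 ≈ 0.136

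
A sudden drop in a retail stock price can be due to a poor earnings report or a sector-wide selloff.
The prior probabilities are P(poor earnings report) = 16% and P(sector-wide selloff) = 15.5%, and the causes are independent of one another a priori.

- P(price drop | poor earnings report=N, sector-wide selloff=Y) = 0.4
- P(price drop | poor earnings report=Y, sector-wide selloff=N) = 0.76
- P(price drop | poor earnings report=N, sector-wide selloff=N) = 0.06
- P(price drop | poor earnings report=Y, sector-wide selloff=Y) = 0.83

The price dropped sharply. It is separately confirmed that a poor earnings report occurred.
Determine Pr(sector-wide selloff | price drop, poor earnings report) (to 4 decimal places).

Numerator (weight on configurations with sector-wide selloff): 0.83×0.155 = 0.128650
Denominator P(price drop | poor earnings report): 0.76×0.845 + 0.83×0.155 = 0.770850
Posterior = 0.128650 / 0.770850 ≈ 0.1669

Pr(sector-wide selloff | price drop, poor earnings report) ≈ 0.1669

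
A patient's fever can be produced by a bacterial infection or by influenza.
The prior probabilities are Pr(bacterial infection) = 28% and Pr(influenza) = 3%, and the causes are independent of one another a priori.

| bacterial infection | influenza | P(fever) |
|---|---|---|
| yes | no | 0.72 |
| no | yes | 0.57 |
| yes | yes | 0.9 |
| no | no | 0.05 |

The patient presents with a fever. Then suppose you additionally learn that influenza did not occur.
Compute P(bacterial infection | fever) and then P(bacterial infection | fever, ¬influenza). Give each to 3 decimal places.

P(fever) = 0.05·0.72·0.97 + 0.57·0.72·0.03 + 0.72·0.28·0.97 + 0.9·0.28·0.03 = 0.034920 + 0.012312 + 0.195552 + 0.007560 = 0.250344
The bacterial infection-present share is 0.195552 + 0.007560 = 0.203112.
P(bacterial infection | fever) = 0.203112 / 0.250344 ≈ 0.811

Now also conditioning on influenza≠true:
Enumerate both values of bacterial infection and weight by the priors:
  P(fever | ¬influenza) = 0.05×0.72 + 0.72×0.28
        = 0.036000 + 0.201600 = 0.237600
The terms with bacterial infection present sum to 0.201600, so
  P(bacterial infection | fever, ¬influenza) = 0.201600 / 0.237600 ≈ 0.848
With influenza excluded, bacterial infection must carry more of the explanatory weight for the fever.

P(bacterial infection | fever) ≈ 0.811; P(bacterial infection | fever, ¬influenza) ≈ 0.848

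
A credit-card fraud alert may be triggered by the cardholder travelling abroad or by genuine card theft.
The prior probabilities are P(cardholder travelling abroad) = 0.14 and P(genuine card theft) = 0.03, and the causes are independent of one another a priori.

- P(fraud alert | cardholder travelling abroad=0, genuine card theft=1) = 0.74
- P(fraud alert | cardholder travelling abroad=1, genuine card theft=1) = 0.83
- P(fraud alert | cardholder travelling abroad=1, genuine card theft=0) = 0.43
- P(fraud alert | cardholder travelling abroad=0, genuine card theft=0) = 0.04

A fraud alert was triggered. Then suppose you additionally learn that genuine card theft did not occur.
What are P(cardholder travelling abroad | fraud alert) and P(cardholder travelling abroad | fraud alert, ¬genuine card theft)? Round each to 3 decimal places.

P(cardholder travelling abroad | fraud alert) ≈ 0.541; P(cardholder travelling abroad | fraud alert, ¬genuine card theft) ≈ 0.636

For the numerator, keep only cardholder travelling abroad=true terms: 0.058394 + 0.003486 = 0.061880
Denominator P(fraud alert): 0.04*0.86*0.97 + 0.74*0.86*0.03 + 0.43*0.14*0.97 + 0.83*0.14*0.03 = 0.114340
P(cardholder travelling abroad | fraud alert) = 0.061880/0.114340 ≈ 0.541

Now also conditioning on genuine card theft≠true:
P(fraud alert | ¬genuine card theft) = 0.04*0.86 + 0.43*0.14 = 0.034400 + 0.060200 = 0.094600
Of this, 0.060200 comes from 0.43*0.14 (the cardholder travelling abroad=true cases).
P(cardholder travelling abroad | fraud alert, ¬genuine card theft) = 0.060200 / 0.094600 ≈ 0.636
With genuine card theft excluded, cardholder travelling abroad must carry more of the explanatory weight for the fraud alert.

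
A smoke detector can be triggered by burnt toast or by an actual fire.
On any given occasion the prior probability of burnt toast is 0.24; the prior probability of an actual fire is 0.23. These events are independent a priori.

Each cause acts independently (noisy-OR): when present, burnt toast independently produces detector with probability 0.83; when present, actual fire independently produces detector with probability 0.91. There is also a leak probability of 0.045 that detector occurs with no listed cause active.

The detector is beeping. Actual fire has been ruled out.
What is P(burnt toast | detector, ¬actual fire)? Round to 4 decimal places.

Under noisy-OR, P(detector | causes) = 1 − (1−0.045)·∏(1−qᵢ) over the active causes.
For the numerator, keep only burnt toast=true terms: 0.83765*0.24 = 0.201036
Normalizer over all consistent configurations: 0.045*0.76 + 0.83765*0.24 = 0.235236
Posterior = 0.201036 / 0.235236 ≈ 0.8546

P(burnt toast | detector, ¬actual fire) ≈ 0.8546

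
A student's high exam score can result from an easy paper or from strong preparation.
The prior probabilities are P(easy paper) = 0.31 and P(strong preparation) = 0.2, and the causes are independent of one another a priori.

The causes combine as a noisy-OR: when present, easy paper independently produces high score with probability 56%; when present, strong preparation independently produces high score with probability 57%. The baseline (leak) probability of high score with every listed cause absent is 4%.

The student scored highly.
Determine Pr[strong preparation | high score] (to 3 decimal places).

Under noisy-OR, P(high score | causes) = 1 − (1−0.04)·∏(1−qᵢ) over the active causes.
Sum P(high score|·) weighted by the priors over the 4 (easy paper, strong preparation) configurations:
  P(high score) = 0.04·0.69·0.8 + 0.5872·0.69·0.2 + 0.5776·0.31·0.8 + 0.818368·0.31·0.2
        = 0.022080 + 0.081034 + 0.143245 + 0.050739 = 0.297098
The terms with strong preparation present sum to 0.131773, so
  P(strong preparation | high score) = 0.131773 / 0.297098 ≈ 0.444

Pr[strong preparation | high score] ≈ 0.444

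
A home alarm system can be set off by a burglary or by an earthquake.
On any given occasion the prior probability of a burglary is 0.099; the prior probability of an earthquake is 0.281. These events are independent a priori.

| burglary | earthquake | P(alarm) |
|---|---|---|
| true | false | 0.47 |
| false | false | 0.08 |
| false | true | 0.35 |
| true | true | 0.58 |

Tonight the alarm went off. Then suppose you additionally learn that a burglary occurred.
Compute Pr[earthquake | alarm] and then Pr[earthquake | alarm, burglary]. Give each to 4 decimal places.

Pr[earthquake | alarm] ≈ 0.5512; Pr[earthquake | alarm, burglary] ≈ 0.3254

By total probability over the 4 (burglary, earthquake) configurations:
  P(alarm) = 0.08×0.901×0.719 + 0.35×0.901×0.281 + 0.47×0.099×0.719 + 0.58×0.099×0.281
        = 0.051826 + 0.088613 + 0.033455 + 0.016135 = 0.190029
The terms with earthquake present sum to 0.104748, so
  P(earthquake | alarm) = 0.104748 / 0.190029 ≈ 0.5512

With the extra evidence:
Sum P(alarm|·) weighted by the priors over both values of earthquake:
  P(alarm | burglary) = 0.47×0.719 + 0.58×0.281
        = 0.337930 + 0.162980 = 0.500910
Configurations with earthquake contribute 0.162980, so
  P(earthquake | alarm, burglary) = 0.162980 / 0.500910 ≈ 0.3254
— burglary explains away the evidence for earthquake.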